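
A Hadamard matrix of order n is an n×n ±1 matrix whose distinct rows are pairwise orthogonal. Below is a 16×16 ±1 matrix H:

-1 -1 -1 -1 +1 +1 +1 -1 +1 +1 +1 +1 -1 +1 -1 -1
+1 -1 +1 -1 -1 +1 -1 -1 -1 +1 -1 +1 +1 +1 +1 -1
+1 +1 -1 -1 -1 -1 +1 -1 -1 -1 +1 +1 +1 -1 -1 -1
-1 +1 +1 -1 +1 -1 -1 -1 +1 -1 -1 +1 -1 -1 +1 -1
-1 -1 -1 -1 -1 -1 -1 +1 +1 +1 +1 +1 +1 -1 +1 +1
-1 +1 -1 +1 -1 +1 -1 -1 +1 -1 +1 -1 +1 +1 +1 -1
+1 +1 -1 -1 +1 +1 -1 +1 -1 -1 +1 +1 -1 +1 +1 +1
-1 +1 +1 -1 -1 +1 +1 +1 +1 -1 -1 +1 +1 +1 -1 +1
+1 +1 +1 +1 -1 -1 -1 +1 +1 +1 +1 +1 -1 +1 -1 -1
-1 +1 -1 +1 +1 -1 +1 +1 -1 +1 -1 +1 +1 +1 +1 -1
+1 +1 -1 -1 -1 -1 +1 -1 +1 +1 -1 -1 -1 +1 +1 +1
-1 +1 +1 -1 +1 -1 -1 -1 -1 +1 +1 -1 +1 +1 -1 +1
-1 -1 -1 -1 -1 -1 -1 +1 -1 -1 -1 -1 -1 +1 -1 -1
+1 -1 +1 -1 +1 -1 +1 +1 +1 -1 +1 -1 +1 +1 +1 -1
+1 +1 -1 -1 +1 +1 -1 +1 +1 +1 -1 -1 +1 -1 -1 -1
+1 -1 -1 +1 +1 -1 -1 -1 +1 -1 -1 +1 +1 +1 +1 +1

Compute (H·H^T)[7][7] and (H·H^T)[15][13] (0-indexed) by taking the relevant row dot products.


Row 7 of H: [-1, 1, 1, -1, -1, 1, 1, 1, 1, -1, -1, 1, 1, 1, -1, 1].
Row 13 of H: [1, -1, 1, -1, 1, -1, 1, 1, 1, -1, 1, -1, 1, 1, 1, -1].
Row 15 of H: [1, -1, -1, 1, 1, -1, -1, -1, 1, -1, -1, 1, 1, 1, 1, 1].
(H·H^T)[7][7] = Σ_j H[7][j]·H[7][j] = (-1)² + (1)² + (1)² + (-1)² + (-1)² + (1)² + (1)² + (1)² + (1)² + (-1)² + (-1)² + (1)² + (1)² + (1)² + (-1)² + (1)² = 1 + 1 + 1 + 1 + 1 + 1 + 1 + 1 + 1 + 1 + 1 + 1 + 1 + 1 + 1 + 1 = 16.
(H·H^T)[15][13] = Σ_j H[15][j]·H[13][j] = (1)·(1) + (-1)·(-1) + (-1)·(1) + (1)·(-1) + (1)·(1) + (-1)·(-1) + (-1)·(1) + (-1)·(1) + (1)·(1) + (-1)·(-1) + (-1)·(1) + (1)·(-1) + (1)·(1) + (1)·(1) + (1)·(1) + (1)·(-1) = 1 + 1 + -1 + -1 + 1 + 1 + -1 + -1 + 1 + 1 + -1 + -1 + 1 + 1 + 1 + -1 = 2.
Rows 15 and 13 are not orthogonal (dot product = 2 ≠ 0), so H is not a Hadamard matrix.

(7,7) entry = 16; (15,13) entry = 2.


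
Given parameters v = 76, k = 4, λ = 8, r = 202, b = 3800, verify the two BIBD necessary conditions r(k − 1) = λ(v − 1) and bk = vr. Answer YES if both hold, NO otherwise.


Condition (i): r(k − 1) = 202·3 = 606; λ(v − 1) = 8·75 = 600. Match? NO.
Condition (ii): bk = 3800·4 = 15200; vr = 76·202 = 15352. Match? NO.
Both conditions hold? NO.

NO


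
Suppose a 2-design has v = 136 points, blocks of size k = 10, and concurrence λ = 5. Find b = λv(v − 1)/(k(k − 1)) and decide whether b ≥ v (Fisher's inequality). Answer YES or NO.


r = λ(v − 1)/(k − 1) = 5·135/9 = 75.
b = vr/k = 136·75/10 = 1020.
Fisher's inequality: b ≥ v ⇔ 1020 ≥ 136? YES.

YES


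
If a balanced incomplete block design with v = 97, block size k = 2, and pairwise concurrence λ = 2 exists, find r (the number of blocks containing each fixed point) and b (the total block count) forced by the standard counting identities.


Any 2-(v, k, λ) BIBD satisfies two necessary conditions:
  (i)  Each point sits in r blocks, and counting incidences through any fixed point gives r(k − 1) = λ(v − 1), so r = λ(v − 1)/(k − 1).
  (ii) Total incidences bk = vr, so b = vr/k.
Step 1: r = λ(v − 1)/(k − 1) = 2·(97 − 1)/(2 − 1) = 2·96/1 = 192/1 = 192.
Step 2: b = vr/k = 97·192/2 = 18624/2 = 9312.
Check integrality: r = 192 ∈ Z ✓, b = 9312 ∈ Z ✓.
(These identities are necessary conditions: they determine r and b for any design with these parameters, but do not by themselves prove that one exists.)

r = 192, b = 9312.


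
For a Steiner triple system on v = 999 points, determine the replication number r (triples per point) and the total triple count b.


An STS(v) is a 2-(v, 3, 1) BIBD: block size k = 3, λ = 1.
Replication: r(k − 1) = λ(v − 1) ⇒ r·2 = 999 − 1 = 998 ⇒ r = 499.
Block count: bk = vr ⇒ b·3 = 999·499 = 498501 ⇒ b = 166167.

r = 499, b = 166167.


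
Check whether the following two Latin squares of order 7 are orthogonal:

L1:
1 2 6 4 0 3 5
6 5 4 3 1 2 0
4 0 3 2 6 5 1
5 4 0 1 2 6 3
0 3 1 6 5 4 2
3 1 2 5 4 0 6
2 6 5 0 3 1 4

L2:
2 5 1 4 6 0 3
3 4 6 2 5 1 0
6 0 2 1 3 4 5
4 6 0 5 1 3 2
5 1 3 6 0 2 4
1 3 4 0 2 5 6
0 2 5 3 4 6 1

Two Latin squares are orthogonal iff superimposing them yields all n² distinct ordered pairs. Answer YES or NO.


Form the n² = 49 superimposed pairs (L1[i][j], L2[i][j]), row by row (rows and columns indexed from 0):
row 0: (1,2) (2,5) (6,1) (4,4) (0,6) (3,0) (5,3)
row 1: (6,3) (5,4) (4,6) (3,2) (1,5) (2,1) (0,0)
row 2: (4,6) (0,0) (3,2) (2,1) (6,3) (5,4) (1,5)
row 3: (5,4) (4,6) (0,0) (1,5) (2,1) (6,3) (3,2)
row 4: (0,5) (3,1) (1,3) (6,6) (5,0) (4,2) (2,4)
row 5: (3,1) (1,3) (2,4) (5,0) (4,2) (0,5) (6,6)
row 6: (2,0) (6,2) (5,5) (0,3) (3,4) (1,6) (4,1)
Orthogonality requires all 49 pairs distinct.
But the pair (4,6) repeats: cell (1,2) has L1 = 4, L2 = 6, and cell (2,0) has L1 = 4, L2 = 6.
A repeated pair means some other pair never occurs (only 28 distinct pairs out of 49), so the squares are not orthogonal.
Conclusion: NO.

NO


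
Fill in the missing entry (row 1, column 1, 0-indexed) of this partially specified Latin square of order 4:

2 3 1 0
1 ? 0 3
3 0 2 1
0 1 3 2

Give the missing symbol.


Row 1 contains symbols [0, 1, 3] — missing [2].
Column 1 contains symbols [0, 1, 3] — missing [2].
The missing symbol must appear in both missing sets; intersection = [2].
Therefore the hidden value is 2.

Missing value = 2.


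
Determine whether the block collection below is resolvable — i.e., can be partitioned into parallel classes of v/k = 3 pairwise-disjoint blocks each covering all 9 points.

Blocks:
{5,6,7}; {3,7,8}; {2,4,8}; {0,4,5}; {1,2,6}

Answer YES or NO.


v = 9, block size k = 3, number of blocks = 5.
For resolvability, blocks must partition into parallel classes of size v/k = 3.
Total blocks must therefore be a multiple of 3: 5 = 3·1 + 2 ⇒ not divisible ✗.
Resolvable? NO.

NO


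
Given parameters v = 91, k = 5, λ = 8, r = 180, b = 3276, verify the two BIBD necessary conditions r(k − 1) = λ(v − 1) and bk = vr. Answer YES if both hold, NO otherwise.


Condition (i): r(k − 1) = 180·4 = 720; λ(v − 1) = 8·90 = 720. Match? YES.
Condition (ii): bk = 3276·5 = 16380; vr = 91·180 = 16380. Match? YES.
Both conditions hold? YES.

YES


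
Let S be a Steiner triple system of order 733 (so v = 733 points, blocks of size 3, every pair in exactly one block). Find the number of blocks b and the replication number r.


An STS(v) is a 2-(v, 3, 1) BIBD: block size k = 3, λ = 1.
Replication: r(k − 1) = λ(v − 1) ⇒ r·2 = 733 − 1 = 732 ⇒ r = 366.
Block count: b = v(v − 1)/6 = 733·732/6 = 536556/6 = 89426.
(Check via bk = vr: 89426·3 = 268278 = 733·366 = 268278 ✓.)

r = 366, b = 89426.


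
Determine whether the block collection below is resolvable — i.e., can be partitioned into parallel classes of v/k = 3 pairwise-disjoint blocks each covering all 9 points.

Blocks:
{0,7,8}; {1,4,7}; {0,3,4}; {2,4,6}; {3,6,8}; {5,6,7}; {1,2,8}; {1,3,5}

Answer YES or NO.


v = 9, block size k = 3, number of blocks = 8.
For resolvability, blocks must partition into parallel classes of size v/k = 3.
Total blocks must therefore be a multiple of 3: 8 = 3·2 + 2 ⇒ not divisible ✗.
Resolvable? NO.

NO


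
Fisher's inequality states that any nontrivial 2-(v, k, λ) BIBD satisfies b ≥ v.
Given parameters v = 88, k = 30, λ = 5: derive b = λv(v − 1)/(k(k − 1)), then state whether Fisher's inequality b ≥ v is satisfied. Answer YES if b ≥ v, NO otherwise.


b = λv(v − 1)/(k(k − 1)) = 5·88·87/(30·29) = 38280/870 = 44.
Compare with v = 88: b < v, so Fisher's inequality fails.

NO


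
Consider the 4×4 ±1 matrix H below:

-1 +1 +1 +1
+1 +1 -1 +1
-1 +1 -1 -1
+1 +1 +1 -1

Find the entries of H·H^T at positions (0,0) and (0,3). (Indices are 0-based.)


Row 0 of H: [-1, 1, 1, 1].
Row 3 of H: [1, 1, 1, -1].
(H·H^T)[0][0] = Σ_j H[0][j]·H[0][j] = (-1)² + (1)² + (1)² + (1)² = 1 + 1 + 1 + 1 = 4.
(H·H^T)[0][3] = Σ_j H[0][j]·H[3][j] = (-1)·(1) + (1)·(1) + (1)·(1) + (1)·(-1) = -1 + 1 + 1 + -1 = 0.
So rows 0 and 3 are orthogonal; the diagonal entry equals n = 4.

(0,0) entry = 4; (0,3) entry = 0.


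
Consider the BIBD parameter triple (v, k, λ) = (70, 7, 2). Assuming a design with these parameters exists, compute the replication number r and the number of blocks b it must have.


Any 2-(v, k, λ) BIBD satisfies two necessary conditions:
  (i)  Each point sits in r blocks, and counting incidences through any fixed point gives r(k − 1) = λ(v − 1), so r = λ(v − 1)/(k − 1).
  (ii) Total incidences bk = vr, so b = vr/k.
Step 1: r = λ(v − 1)/(k − 1) = 2·(70 − 1)/(7 − 1) = 2·69/6 = 138/6 = 23.
Step 2: b = vr/k = 70·23/7 = 1610/7 = 230.
Check integrality: r = 23 ∈ Z ✓, b = 230 ∈ Z ✓.
(These identities are necessary conditions: they determine r and b for any design with these parameters, but do not by themselves prove that one exists.)

r = 23, b = 230.


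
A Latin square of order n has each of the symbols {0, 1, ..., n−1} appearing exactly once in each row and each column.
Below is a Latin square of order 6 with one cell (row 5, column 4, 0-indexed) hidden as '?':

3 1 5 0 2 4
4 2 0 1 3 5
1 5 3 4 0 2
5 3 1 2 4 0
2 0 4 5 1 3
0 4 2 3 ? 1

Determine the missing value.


Row 5 contains symbols [0, 1, 2, 3, 4] — missing [5].
Column 4 contains symbols [0, 1, 2, 3, 4] — missing [5].
The missing symbol must appear in both missing sets; intersection = [5].
Therefore the hidden value is 5.

Missing value = 5.


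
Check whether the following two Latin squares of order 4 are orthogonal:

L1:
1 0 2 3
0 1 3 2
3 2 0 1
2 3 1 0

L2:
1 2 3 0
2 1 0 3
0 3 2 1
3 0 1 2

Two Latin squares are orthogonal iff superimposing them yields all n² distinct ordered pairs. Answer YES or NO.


Form the n² = 16 superimposed pairs (L1[i][j], L2[i][j]), row by row (rows and columns indexed from 0):
row 0: (1,1) (0,2) (2,3) (3,0)
row 1: (0,2) (1,1) (3,0) (2,3)
row 2: (3,0) (2,3) (0,2) (1,1)
row 3: (2,3) (3,0) (1,1) (0,2)
Orthogonality requires all 16 pairs distinct.
But the pair (0,2) repeats: cell (0,1) has L1 = 0, L2 = 2, and cell (1,0) has L1 = 0, L2 = 2.
A repeated pair means some other pair never occurs (only 4 distinct pairs out of 16), so the squares are not orthogonal.
Conclusion: NO.

NO


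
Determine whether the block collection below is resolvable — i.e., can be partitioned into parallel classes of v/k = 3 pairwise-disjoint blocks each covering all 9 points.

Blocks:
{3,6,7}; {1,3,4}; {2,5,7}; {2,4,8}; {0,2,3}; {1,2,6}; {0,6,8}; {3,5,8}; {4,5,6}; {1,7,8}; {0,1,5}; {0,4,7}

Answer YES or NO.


v = 9, block size k = 3, number of blocks = 12.
For resolvability, blocks must partition into parallel classes of size v/k = 3.
Total blocks must therefore be a multiple of 3: 12 = 3·4 + 0 ⇒ divisible ✓.
Greedy packing gives 4 candidate class(es). Each should be a full parallel class (size 3, covers all 9 points).
  Class 1 (3 blocks): {3,6,7}; {2,4,8}; {0,1,5}. Points covered: [0, 1, 2, 3, 4, 5, 6, 7, 8].
  Class 2 (3 blocks): {1,3,4}; {2,5,7}; {0,6,8}. Points covered: [0, 1, 2, 3, 4, 5, 6, 7, 8].
  Class 3 (3 blocks): {0,2,3}; {4,5,6}; {1,7,8}. Points covered: [0, 1, 2, 3, 4, 5, 6, 7, 8].
  Class 4 (3 blocks): {1,2,6}; {3,5,8}; {0,4,7}. Points covered: [0, 1, 2, 3, 4, 5, 6, 7, 8].
All classes full (size 3)? YES. All classes cover every point? YES.
Resolvable? YES.

YES


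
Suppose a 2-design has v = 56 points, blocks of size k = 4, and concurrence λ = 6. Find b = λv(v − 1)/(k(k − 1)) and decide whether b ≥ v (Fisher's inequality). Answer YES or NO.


r = λ(v − 1)/(k − 1) = 6·55/3 = 110.
b = vr/k = 56·110/4 = 1540.
Fisher's inequality: b ≥ v ⇔ 1540 ≥ 56? YES.

YES


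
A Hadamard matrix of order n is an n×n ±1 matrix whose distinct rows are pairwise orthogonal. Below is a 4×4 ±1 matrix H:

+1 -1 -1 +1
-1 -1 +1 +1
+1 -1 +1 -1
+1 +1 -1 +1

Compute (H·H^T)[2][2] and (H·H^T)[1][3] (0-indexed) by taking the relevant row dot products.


Row 1 of H: [-1, -1, 1, 1].
Row 2 of H: [1, -1, 1, -1].
Row 3 of H: [1, 1, -1, 1].
(H·H^T)[2][2] = Σ_j H[2][j]·H[2][j] = (1)² + (-1)² + (1)² + (-1)² = 1 + 1 + 1 + 1 = 4.
(H·H^T)[1][3] = Σ_j H[1][j]·H[3][j] = (-1)·(1) + (-1)·(1) + (1)·(-1) + (1)·(1) = -1 + -1 + -1 + 1 = -2.
Rows 1 and 3 are not orthogonal (dot product = -2 ≠ 0), so H is not a Hadamard matrix.

(2,2) entry = 4; (1,3) entry = -2.


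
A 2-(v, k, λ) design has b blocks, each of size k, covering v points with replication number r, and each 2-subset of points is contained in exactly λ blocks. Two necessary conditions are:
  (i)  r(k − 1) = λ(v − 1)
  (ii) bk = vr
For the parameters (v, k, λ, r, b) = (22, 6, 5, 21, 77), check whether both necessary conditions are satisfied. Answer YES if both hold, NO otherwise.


Condition (i): r(k − 1) = 21·5 = 105; λ(v − 1) = 5·21 = 105. Match? YES.
Condition (ii): bk = 77·6 = 462; vr = 22·21 = 462. Match? YES.
Both conditions hold? YES.

YES


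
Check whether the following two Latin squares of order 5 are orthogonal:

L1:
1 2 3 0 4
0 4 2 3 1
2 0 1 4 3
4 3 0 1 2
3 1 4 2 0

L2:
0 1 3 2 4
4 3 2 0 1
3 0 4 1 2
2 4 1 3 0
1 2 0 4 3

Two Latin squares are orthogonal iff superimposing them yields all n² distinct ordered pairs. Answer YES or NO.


Form the n² = 25 superimposed pairs (L1[i][j], L2[i][j]), row by row (rows and columns indexed from 0):
row 0: (1,0) (2,1) (3,3) (0,2) (4,4)
row 1: (0,4) (4,3) (2,2) (3,0) (1,1)
row 2: (2,3) (0,0) (1,4) (4,1) (3,2)
row 3: (4,2) (3,4) (0,1) (1,3) (2,0)
row 4: (3,1) (1,2) (4,0) (2,4) (0,3)
Orthogonality requires all 25 pairs distinct.
Check by first coordinate: for each symbol s of L1, list the L2 entries in the n cells where L1 = s; they must all differ.
  L1 = 0: L2 entries (in reading order) 2, 4, 0, 1, 3 — all 5 distinct ✓
  L1 = 1: L2 entries (in reading order) 0, 1, 4, 3, 2 — all 5 distinct ✓
  L1 = 2: L2 entries (in reading order) 1, 2, 3, 0, 4 — all 5 distinct ✓
  L1 = 3: L2 entries (in reading order) 3, 0, 2, 4, 1 — all 5 distinct ✓
  L1 = 4: L2 entries (in reading order) 4, 3, 1, 2, 0 — all 5 distinct ✓
Every symbol of L1 meets every symbol of L2 exactly once, so all 25 pairs are distinct (25 of 25).
Conclusion: YES.

YES


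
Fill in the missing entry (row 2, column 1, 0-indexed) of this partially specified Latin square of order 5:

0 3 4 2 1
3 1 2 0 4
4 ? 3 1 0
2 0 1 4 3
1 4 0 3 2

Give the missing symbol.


Row 2 contains symbols [0, 1, 3, 4] — missing [2].
Column 1 contains symbols [0, 1, 3, 4] — missing [2].
The missing symbol must appear in both missing sets; intersection = [2].
Therefore the hidden value is 2.

Missing value = 2.


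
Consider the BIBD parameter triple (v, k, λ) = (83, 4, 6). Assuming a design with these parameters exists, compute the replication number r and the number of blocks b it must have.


Any 2-(v, k, λ) BIBD satisfies two necessary conditions:
  (i)  Each point sits in r blocks, and counting incidences through any fixed point gives r(k − 1) = λ(v − 1), so r = λ(v − 1)/(k − 1).
  (ii) Total incidences bk = vr, so b = vr/k.
Step 1: r = λ(v − 1)/(k − 1) = 6·(83 − 1)/(4 − 1) = 6·82/3 = 492/3 = 164.
Step 2: b = vr/k = 83·164/4 = 13612/4 = 3403.
Check integrality: r = 164 ∈ Z ✓, b = 3403 ∈ Z ✓.
(These identities are necessary conditions: they determine r and b for any design with these parameters, but do not by themselves prove that one exists.)

r = 164, b = 3403.


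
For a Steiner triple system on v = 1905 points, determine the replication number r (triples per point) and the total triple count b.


An STS(v) is a 2-(v, 3, 1) BIBD: block size k = 3, λ = 1.
Replication: r(k − 1) = λ(v − 1) ⇒ r·2 = 1905 − 1 = 1904 ⇒ r = 952.
Block count: b = v(v − 1)/6 = 1905·1904/6 = 3627120/6 = 604520.
(Check via bk = vr: 604520·3 = 1813560 = 1905·952 = 1813560 ✓.)

r = 952, b = 604520.


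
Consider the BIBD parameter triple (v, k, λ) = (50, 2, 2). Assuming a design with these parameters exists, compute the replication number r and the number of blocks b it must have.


Any 2-(v, k, λ) BIBD satisfies two necessary conditions:
  (i)  Each point sits in r blocks, and counting incidences through any fixed point gives r(k − 1) = λ(v − 1), so r = λ(v − 1)/(k − 1).
  (ii) Total incidences bk = vr, so b = vr/k.
Step 1: r = λ(v − 1)/(k − 1) = 2·(50 − 1)/(2 − 1) = 2·49/1 = 98/1 = 98.
Step 2: b = vr/k = 50·98/2 = 4900/2 = 2450.
Check integrality: r = 98 ∈ Z ✓, b = 2450 ∈ Z ✓.
(These identities are necessary conditions: they determine r and b for any design with these parameters, but do not by themselves prove that one exists.)

r = 98, b = 2450.


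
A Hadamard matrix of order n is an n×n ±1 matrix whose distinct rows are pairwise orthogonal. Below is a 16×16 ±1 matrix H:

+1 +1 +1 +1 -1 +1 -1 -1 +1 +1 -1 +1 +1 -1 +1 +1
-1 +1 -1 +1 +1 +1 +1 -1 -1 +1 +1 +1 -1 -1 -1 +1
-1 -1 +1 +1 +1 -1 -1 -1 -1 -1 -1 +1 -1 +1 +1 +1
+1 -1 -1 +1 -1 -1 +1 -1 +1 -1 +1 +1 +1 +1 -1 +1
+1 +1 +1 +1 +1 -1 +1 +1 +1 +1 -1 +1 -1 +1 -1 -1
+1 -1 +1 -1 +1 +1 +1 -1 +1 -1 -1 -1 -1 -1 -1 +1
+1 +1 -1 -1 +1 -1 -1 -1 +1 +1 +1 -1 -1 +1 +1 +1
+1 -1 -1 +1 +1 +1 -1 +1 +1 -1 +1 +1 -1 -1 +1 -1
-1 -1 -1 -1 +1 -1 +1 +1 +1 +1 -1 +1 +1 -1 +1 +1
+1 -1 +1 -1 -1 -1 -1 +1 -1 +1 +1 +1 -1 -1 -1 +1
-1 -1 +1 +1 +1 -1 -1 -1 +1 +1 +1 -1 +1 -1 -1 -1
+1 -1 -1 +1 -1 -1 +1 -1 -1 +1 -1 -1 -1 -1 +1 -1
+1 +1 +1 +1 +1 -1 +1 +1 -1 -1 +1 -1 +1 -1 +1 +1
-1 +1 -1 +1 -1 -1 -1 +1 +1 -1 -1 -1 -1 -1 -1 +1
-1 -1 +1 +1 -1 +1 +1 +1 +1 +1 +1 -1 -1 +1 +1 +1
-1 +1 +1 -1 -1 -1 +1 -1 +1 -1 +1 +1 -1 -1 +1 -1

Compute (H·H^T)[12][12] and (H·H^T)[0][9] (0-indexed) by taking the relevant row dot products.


Row 0 of H: [1, 1, 1, 1, -1, 1, -1, -1, 1, 1, -1, 1, 1, -1, 1, 1].
Row 9 of H: [1, -1, 1, -1, -1, -1, -1, 1, -1, 1, 1, 1, -1, -1, -1, 1].
Row 12 of H: [1, 1, 1, 1, 1, -1, 1, 1, -1, -1, 1, -1, 1, -1, 1, 1].
(H·H^T)[12][12] = Σ_j H[12][j]·H[12][j] = (1)² + (1)² + (1)² + (1)² + (1)² + (-1)² + (1)² + (1)² + (-1)² + (-1)² + (1)² + (-1)² + (1)² + (-1)² + (1)² + (1)² = 1 + 1 + 1 + 1 + 1 + 1 + 1 + 1 + 1 + 1 + 1 + 1 + 1 + 1 + 1 + 1 = 16.
(H·H^T)[0][9] = Σ_j H[0][j]·H[9][j] = (1)·(1) + (1)·(-1) + (1)·(1) + (1)·(-1) + (-1)·(-1) + (1)·(-1) + (-1)·(-1) + (-1)·(1) + (1)·(-1) + (1)·(1) + (-1)·(1) + (1)·(1) + (1)·(-1) + (-1)·(-1) + (1)·(-1) + (1)·(1) = 1 + -1 + 1 + -1 + 1 + -1 + 1 + -1 + -1 + 1 + -1 + 1 + -1 + 1 + -1 + 1 = 0.
So rows 0 and 9 are orthogonal; the diagonal entry equals n = 16.

(12,12) entry = 16; (0,9) entry = 0.


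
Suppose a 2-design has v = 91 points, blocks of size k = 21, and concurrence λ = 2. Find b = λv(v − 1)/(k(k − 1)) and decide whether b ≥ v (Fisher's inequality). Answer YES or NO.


r = λ(v − 1)/(k − 1) = 2·90/20 = 9.
b = vr/k = 91·9/21 = 39.
Fisher's inequality: b ≥ v ⇔ 39 ≥ 91? NO.

NO


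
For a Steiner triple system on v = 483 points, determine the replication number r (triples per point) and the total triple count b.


An STS(v) is a 2-(v, 3, 1) BIBD: block size k = 3, λ = 1.
Replication: r(k − 1) = λ(v − 1) ⇒ r·2 = 483 − 1 = 482 ⇒ r = 241.
Block count: bk = vr ⇒ b·3 = 483·241 = 116403 ⇒ b = 38801.

r = 241, b = 38801.


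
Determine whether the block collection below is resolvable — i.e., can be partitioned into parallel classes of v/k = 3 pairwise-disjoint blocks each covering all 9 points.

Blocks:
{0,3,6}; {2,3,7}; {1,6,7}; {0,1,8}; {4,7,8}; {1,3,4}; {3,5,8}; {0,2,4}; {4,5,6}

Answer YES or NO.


v = 9, block size k = 3, number of blocks = 9.
For resolvability, blocks must partition into parallel classes of size v/k = 3.
Total blocks must therefore be a multiple of 3: 9 = 3·3 + 0 ⇒ divisible ✓.
Consider block {0,3,6}. The only other block(s) in the collection disjoint from it are {4,7,8} — just 1 block(s). Any parallel class containing {0,3,6} would need 2 other blocks each disjoint from it, so no parallel class of size 3 can contain {0,3,6}.
Since every block must belong to some parallel class in a resolution, the collection cannot be partitioned into parallel classes.
Resolvable? NO.

NO


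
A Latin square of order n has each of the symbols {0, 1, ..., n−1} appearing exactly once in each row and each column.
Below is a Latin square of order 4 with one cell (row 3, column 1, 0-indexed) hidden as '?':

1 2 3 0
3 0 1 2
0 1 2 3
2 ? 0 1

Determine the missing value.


Row 3 contains symbols [0, 1, 2] — missing [3].
Column 1 contains symbols [0, 1, 2] — missing [3].
The missing symbol must appear in both missing sets; intersection = [3].
Therefore the hidden value is 3.

Missing value = 3.


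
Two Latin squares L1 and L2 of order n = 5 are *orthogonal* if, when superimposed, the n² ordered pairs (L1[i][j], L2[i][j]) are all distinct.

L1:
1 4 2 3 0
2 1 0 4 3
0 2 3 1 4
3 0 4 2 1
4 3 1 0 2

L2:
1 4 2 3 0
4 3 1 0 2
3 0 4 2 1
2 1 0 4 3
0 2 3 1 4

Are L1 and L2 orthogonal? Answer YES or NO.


Form the n² = 25 superimposed pairs (L1[i][j], L2[i][j]), row by row (rows and columns indexed from 0):
row 0: (1,1) (4,4) (2,2) (3,3) (0,0)
row 1: (2,4) (1,3) (0,1) (4,0) (3,2)
row 2: (0,3) (2,0) (3,4) (1,2) (4,1)
row 3: (3,2) (0,1) (4,0) (2,4) (1,3)
row 4: (4,0) (3,2) (1,3) (0,1) (2,4)
Orthogonality requires all 25 pairs distinct.
But the pair (3,2) repeats: cell (1,4) has L1 = 3, L2 = 2, and cell (3,0) has L1 = 3, L2 = 2.
A repeated pair means some other pair never occurs (only 15 distinct pairs out of 25), so the squares are not orthogonal.
Conclusion: NO.

NO


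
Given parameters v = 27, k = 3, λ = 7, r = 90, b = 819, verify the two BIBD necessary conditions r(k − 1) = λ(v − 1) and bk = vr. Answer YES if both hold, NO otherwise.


Condition (i): r(k − 1) = 90·2 = 180; λ(v − 1) = 7·26 = 182. Match? NO.
Condition (ii): bk = 819·3 = 2457; vr = 27·90 = 2430. Match? NO.
Both conditions hold? NO.

NO


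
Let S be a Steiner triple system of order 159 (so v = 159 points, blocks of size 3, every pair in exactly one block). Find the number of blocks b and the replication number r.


An STS(v) is a 2-(v, 3, 1) BIBD: block size k = 3, λ = 1.
Replication: r(k − 1) = λ(v − 1) ⇒ r·2 = 159 − 1 = 158 ⇒ r = 79.
Block count: b = v(v − 1)/6 = 159·158/6 = 25122/6 = 4187.

r = 79, b = 4187.


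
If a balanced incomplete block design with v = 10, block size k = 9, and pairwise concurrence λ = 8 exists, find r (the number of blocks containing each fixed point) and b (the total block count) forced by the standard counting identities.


Any 2-(v, k, λ) BIBD satisfies two necessary conditions:
  (i)  Each point sits in r blocks, and counting incidences through any fixed point gives r(k − 1) = λ(v − 1), so r = λ(v − 1)/(k − 1).
  (ii) Total incidences bk = vr, so b = vr/k.
Step 1: r = λ(v − 1)/(k − 1) = 8·(10 − 1)/(9 − 1) = 8·9/8 = 72/8 = 9.
Step 2: b = vr/k = 10·9/9 = 90/9 = 10.
Check integrality: r = 9 ∈ Z ✓, b = 10 ∈ Z ✓.
(These identities are necessary conditions: they determine r and b for any design with these parameters, but do not by themselves prove that one exists.)

r = 9, b = 10.


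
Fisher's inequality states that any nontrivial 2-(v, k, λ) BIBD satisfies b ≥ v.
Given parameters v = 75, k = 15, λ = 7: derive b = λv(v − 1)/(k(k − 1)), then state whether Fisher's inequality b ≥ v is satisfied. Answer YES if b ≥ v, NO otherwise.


r = λ(v − 1)/(k − 1) = 7·74/14 = 37.
b = vr/k = 75·37/15 = 185.
Fisher's inequality: b ≥ v ⇔ 185 ≥ 75? YES.

YES


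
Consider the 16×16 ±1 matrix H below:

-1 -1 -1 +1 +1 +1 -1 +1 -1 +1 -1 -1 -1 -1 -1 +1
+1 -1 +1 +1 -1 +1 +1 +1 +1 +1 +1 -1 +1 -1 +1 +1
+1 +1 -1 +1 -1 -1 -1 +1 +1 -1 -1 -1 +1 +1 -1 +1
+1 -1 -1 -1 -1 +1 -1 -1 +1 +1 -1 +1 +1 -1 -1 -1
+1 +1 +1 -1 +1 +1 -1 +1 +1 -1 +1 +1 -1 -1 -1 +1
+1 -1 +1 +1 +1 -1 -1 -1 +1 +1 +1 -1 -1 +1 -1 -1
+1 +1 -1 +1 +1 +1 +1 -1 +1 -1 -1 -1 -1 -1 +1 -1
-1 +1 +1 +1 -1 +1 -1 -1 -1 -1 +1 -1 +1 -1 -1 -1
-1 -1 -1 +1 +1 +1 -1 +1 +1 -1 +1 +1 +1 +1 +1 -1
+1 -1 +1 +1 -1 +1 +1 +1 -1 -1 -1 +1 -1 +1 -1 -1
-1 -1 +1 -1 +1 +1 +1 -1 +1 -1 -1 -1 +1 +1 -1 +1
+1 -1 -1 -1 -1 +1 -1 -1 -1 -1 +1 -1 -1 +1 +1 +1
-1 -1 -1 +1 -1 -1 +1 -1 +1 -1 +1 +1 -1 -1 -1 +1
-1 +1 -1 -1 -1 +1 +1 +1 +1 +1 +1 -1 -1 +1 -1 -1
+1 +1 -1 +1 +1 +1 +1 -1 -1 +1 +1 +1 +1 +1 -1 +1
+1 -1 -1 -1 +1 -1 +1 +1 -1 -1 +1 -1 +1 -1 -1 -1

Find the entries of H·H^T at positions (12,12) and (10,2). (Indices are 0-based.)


Row 2 of H: [1, 1, -1, 1, -1, -1, -1, 1, 1, -1, -1, -1, 1, 1, -1, 1].
Row 10 of H: [-1, -1, 1, -1, 1, 1, 1, -1, 1, -1, -1, -1, 1, 1, -1, 1].
Row 12 of H: [-1, -1, -1, 1, -1, -1, 1, -1, 1, -1, 1, 1, -1, -1, -1, 1].
(H·H^T)[12][12] = Σ_j H[12][j]·H[12][j] = (-1)² + (-1)² + (-1)² + (1)² + (-1)² + (-1)² + (1)² + (-1)² + (1)² + (-1)² + (1)² + (1)² + (-1)² + (-1)² + (-1)² + (1)² = 1 + 1 + 1 + 1 + 1 + 1 + 1 + 1 + 1 + 1 + 1 + 1 + 1 + 1 + 1 + 1 = 16.
(H·H^T)[10][2] = Σ_j H[10][j]·H[2][j] = (-1)·(1) + (-1)·(1) + (1)·(-1) + (-1)·(1) + (1)·(-1) + (1)·(-1) + (1)·(-1) + (-1)·(1) + (1)·(1) + (-1)·(-1) + (-1)·(-1) + (-1)·(-1) + (1)·(1) + (1)·(1) + (-1)·(-1) + (1)·(1) = -1 + -1 + -1 + -1 + -1 + -1 + -1 + -1 + 1 + 1 + 1 + 1 + 1 + 1 + 1 + 1 = 0.
So rows 10 and 2 are orthogonal; the diagonal entry equals n = 16.

(12,12) entry = 16; (10,2) entry = 0.


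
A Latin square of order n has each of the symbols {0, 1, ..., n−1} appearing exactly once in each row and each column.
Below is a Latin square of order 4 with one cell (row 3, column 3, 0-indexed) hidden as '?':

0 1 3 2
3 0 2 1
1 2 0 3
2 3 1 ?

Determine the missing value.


Row 3 contains symbols [1, 2, 3] — missing [0].
Column 3 contains symbols [1, 2, 3] — missing [0].
The missing symbol must appear in both missing sets; intersection = [0].
Therefore the hidden value is 0.

Missing value = 0.


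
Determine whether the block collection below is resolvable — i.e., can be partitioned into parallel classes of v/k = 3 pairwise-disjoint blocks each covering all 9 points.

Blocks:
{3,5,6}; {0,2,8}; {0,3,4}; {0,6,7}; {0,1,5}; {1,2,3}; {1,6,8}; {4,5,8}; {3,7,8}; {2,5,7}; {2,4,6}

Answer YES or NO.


v = 9, block size k = 3, number of blocks = 11.
For resolvability, blocks must partition into parallel classes of size v/k = 3.
Total blocks must therefore be a multiple of 3: 11 = 3·3 + 2 ⇒ not divisible ✗.
Resolvable? NO.

NO


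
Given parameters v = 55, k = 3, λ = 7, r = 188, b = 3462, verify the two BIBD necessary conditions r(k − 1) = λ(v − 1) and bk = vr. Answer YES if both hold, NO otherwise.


Condition (i): r(k − 1) = 188·2 = 376; λ(v − 1) = 7·54 = 378. Match? NO.
Condition (ii): bk = 3462·3 = 10386; vr = 55·188 = 10340. Match? NO.
Both conditions hold? NO.

NO


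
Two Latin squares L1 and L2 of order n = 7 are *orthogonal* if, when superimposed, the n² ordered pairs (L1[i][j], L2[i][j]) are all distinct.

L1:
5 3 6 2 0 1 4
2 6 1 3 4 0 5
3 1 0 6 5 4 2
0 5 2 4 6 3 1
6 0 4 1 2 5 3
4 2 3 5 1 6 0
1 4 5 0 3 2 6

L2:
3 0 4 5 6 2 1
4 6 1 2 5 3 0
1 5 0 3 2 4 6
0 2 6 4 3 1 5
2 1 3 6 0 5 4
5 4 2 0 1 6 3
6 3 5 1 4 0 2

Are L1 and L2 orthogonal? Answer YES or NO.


Form the n² = 49 superimposed pairs (L1[i][j], L2[i][j]), row by row (rows and columns indexed from 0):
row 0: (5,3) (3,0) (6,4) (2,5) (0,6) (1,2) (4,1)
row 1: (2,4) (6,6) (1,1) (3,2) (4,5) (0,3) (5,0)
row 2: (3,1) (1,5) (0,0) (6,3) (5,2) (4,4) (2,6)
row 3: (0,0) (5,2) (2,6) (4,4) (6,3) (3,1) (1,5)
row 4: (6,2) (0,1) (4,3) (1,6) (2,0) (5,5) (3,4)
row 5: (4,5) (2,4) (3,2) (5,0) (1,1) (6,6) (0,3)
row 6: (1,6) (4,3) (5,5) (0,1) (3,4) (2,0) (6,2)
Orthogonality requires all 49 pairs distinct.
But the pair (0,0) repeats: cell (2,2) has L1 = 0, L2 = 0, and cell (3,0) has L1 = 0, L2 = 0.
A repeated pair means some other pair never occurs (only 28 distinct pairs out of 49), so the squares are not orthogonal.
Conclusion: NO.

NO


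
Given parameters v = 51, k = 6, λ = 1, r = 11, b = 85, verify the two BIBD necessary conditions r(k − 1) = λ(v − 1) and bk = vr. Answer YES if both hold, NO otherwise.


Condition (i): r(k − 1) = 11·5 = 55; λ(v − 1) = 1·50 = 50. Match? NO.
Condition (ii): bk = 85·6 = 510; vr = 51·11 = 561. Match? NO.
Both conditions hold? NO.

NO


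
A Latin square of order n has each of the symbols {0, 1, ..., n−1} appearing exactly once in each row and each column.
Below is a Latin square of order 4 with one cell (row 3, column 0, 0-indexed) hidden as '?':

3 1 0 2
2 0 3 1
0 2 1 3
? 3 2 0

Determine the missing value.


Row 3 contains symbols [0, 2, 3] — missing [1].
Column 0 contains symbols [0, 2, 3] — missing [1].
The missing symbol must appear in both missing sets; intersection = [1].
Therefore the hidden value is 1.

Missing value = 1.


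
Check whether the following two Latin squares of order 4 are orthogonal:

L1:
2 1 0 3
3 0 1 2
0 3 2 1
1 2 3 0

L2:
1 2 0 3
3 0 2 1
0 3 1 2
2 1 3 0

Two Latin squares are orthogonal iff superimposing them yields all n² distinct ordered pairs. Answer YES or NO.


Form the n² = 16 superimposed pairs (L1[i][j], L2[i][j]), row by row (rows and columns indexed from 0):
row 0: (2,1) (1,2) (0,0) (3,3)
row 1: (3,3) (0,0) (1,2) (2,1)
row 2: (0,0) (3,3) (2,1) (1,2)
row 3: (1,2) (2,1) (3,3) (0,0)
Orthogonality requires all 16 pairs distinct.
But the pair (3,3) repeats: cell (0,3) has L1 = 3, L2 = 3, and cell (1,0) has L1 = 3, L2 = 3.
A repeated pair means some other pair never occurs (only 4 distinct pairs out of 16), so the squares are not orthogonal.
Conclusion: NO.

NO


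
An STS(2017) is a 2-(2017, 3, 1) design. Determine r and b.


An STS(v) is a 2-(v, 3, 1) BIBD: block size k = 3, λ = 1.
Replication: r(k − 1) = λ(v − 1) ⇒ r·2 = 2017 − 1 = 2016 ⇒ r = 1008.
Block count: bk = vr ⇒ b·3 = 2017·1008 = 2033136 ⇒ b = 677712.

r = 1008, b = 677712.


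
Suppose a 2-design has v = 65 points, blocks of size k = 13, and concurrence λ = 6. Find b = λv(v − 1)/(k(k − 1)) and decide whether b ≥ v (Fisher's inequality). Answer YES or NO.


b = λv(v − 1)/(k(k − 1)) = 6·65·64/(13·12) = 24960/156 = 160.
Compare with v = 65: b ≥ v, so Fisher's inequality holds.

YES


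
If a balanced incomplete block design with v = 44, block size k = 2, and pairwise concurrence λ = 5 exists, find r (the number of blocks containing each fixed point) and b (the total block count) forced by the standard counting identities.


Any 2-(v, k, λ) BIBD satisfies two necessary conditions:
  (i)  Each point sits in r blocks, and counting incidences through any fixed point gives r(k − 1) = λ(v − 1), so r = λ(v − 1)/(k − 1).
  (ii) Total incidences bk = vr, so b = vr/k.
Step 1: r = λ(v − 1)/(k − 1) = 5·(44 − 1)/(2 − 1) = 5·43/1 = 215/1 = 215.
Step 2: b = vr/k = 44·215/2 = 9460/2 = 4730.
Check integrality: r = 215 ∈ Z ✓, b = 4730 ∈ Z ✓.
(These identities are necessary conditions: they determine r and b for any design with these parameters, but do not by themselves prove that one exists.)

r = 215, b = 4730.


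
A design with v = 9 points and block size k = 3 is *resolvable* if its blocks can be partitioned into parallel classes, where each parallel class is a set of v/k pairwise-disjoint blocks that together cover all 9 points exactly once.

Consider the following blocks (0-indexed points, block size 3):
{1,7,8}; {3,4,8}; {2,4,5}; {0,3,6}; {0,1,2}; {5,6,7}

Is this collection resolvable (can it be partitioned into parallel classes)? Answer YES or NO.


v = 9, block size k = 3, number of blocks = 6.
For resolvability, blocks must partition into parallel classes of size v/k = 3.
Total blocks must therefore be a multiple of 3: 6 = 3·2 + 0 ⇒ divisible ✓.
Greedy packing gives 2 candidate class(es). Each should be a full parallel class (size 3, covers all 9 points).
  Class 1 (3 blocks): {1,7,8}; {2,4,5}; {0,3,6}. Points covered: [0, 1, 2, 3, 4, 5, 6, 7, 8].
  Class 2 (3 blocks): {3,4,8}; {0,1,2}; {5,6,7}. Points covered: [0, 1, 2, 3, 4, 5, 6, 7, 8].
All classes full (size 3)? YES. All classes cover every point? YES.
Resolvable? YES.

YES


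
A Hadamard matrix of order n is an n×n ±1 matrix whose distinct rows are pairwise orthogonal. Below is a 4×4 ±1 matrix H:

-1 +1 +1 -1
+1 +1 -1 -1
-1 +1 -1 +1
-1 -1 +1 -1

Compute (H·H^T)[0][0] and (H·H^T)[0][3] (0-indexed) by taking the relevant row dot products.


Row 0 of H: [-1, 1, 1, -1].
Row 3 of H: [-1, -1, 1, -1].
(H·H^T)[0][0] = Σ_j H[0][j]·H[0][j] = (-1)² + (1)² + (1)² + (-1)² = 1 + 1 + 1 + 1 = 4.
(H·H^T)[0][3] = Σ_j H[0][j]·H[3][j] = (-1)·(-1) + (1)·(-1) + (1)·(1) + (-1)·(-1) = 1 + -1 + 1 + 1 = 2.
Rows 0 and 3 are not orthogonal (dot product = 2 ≠ 0), so H is not a Hadamard matrix.

(0,0) entry = 4; (0,3) entry = 2.


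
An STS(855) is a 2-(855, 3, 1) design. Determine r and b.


An STS(v) is a 2-(v, 3, 1) BIBD: block size k = 3, λ = 1.
Replication: r(k − 1) = λ(v − 1) ⇒ r·2 = 855 − 1 = 854 ⇒ r = 427.
Block count: bk = vr ⇒ b·3 = 855·427 = 365085 ⇒ b = 121695.

r = 427, b = 121695.


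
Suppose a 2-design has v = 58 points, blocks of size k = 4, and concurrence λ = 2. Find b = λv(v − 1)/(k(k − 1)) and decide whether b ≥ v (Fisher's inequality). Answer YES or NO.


b = λv(v − 1)/(k(k − 1)) = 2·58·57/(4·3) = 6612/12 = 551.
Compare with v = 58: b ≥ v, so Fisher's inequality holds.

YES


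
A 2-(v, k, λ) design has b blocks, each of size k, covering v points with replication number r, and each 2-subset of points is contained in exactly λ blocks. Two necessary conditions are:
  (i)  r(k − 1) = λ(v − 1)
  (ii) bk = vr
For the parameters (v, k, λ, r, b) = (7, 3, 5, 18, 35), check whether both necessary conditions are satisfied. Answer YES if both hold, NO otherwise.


Condition (i): r(k − 1) = 18·2 = 36; λ(v − 1) = 5·6 = 30. Match? NO.
Condition (ii): bk = 35·3 = 105; vr = 7·18 = 126. Match? NO.
Both conditions hold? NO.

NO


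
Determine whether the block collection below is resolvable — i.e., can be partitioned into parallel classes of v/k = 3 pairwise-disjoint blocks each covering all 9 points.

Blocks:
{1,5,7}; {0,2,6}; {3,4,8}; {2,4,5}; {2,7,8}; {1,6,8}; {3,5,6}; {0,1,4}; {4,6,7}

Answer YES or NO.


v = 9, block size k = 3, number of blocks = 9.
For resolvability, blocks must partition into parallel classes of size v/k = 3.
Total blocks must therefore be a multiple of 3: 9 = 3·3 + 0 ⇒ divisible ✓.
Consider block {2,4,5}. The only other block(s) in the collection disjoint from it are {1,6,8} — just 1 block(s). Any parallel class containing {2,4,5} would need 2 other blocks each disjoint from it, so no parallel class of size 3 can contain {2,4,5}.
Since every block must belong to some parallel class in a resolution, the collection cannot be partitioned into parallel classes.
Resolvable? NO.

NO


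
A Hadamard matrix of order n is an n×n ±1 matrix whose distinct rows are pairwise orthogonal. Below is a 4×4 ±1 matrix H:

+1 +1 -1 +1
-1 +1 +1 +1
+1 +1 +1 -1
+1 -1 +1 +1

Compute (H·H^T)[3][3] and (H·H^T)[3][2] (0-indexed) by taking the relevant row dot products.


Row 2 of H: [1, 1, 1, -1].
Row 3 of H: [1, -1, 1, 1].
(H·H^T)[3][3] = Σ_j H[3][j]·H[3][j] = (1)² + (-1)² + (1)² + (1)² = 1 + 1 + 1 + 1 = 4.
(H·H^T)[3][2] = Σ_j H[3][j]·H[2][j] = (1)·(1) + (-1)·(1) + (1)·(1) + (1)·(-1) = 1 + -1 + 1 + -1 = 0.
So rows 3 and 2 are orthogonal; the diagonal entry equals n = 4.

(3,3) entry = 4; (3,2) entry = 0.


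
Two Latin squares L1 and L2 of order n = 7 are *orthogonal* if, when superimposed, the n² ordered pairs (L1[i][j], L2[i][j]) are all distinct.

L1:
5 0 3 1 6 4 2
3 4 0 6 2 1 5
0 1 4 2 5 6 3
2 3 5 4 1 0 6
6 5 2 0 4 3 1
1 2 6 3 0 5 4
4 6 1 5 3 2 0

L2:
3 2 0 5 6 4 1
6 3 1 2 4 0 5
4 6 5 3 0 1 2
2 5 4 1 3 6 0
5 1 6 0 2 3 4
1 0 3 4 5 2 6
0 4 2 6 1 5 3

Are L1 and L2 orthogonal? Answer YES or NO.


Form the n² = 49 superimposed pairs (L1[i][j], L2[i][j]), row by row (rows and columns indexed from 0):
row 0: (5,3) (0,2) (3,0) (1,5) (6,6) (4,4) (2,1)
row 1: (3,6) (4,3) (0,1) (6,2) (2,4) (1,0) (5,5)
row 2: (0,4) (1,6) (4,5) (2,3) (5,0) (6,1) (3,2)
row 3: (2,2) (3,5) (5,4) (4,1) (1,3) (0,6) (6,0)
row 4: (6,5) (5,1) (2,6) (0,0) (4,2) (3,3) (1,4)
row 5: (1,1) (2,0) (6,3) (3,4) (0,5) (5,2) (4,6)
row 6: (4,0) (6,4) (1,2) (5,6) (3,1) (2,5) (0,3)
Orthogonality requires all 49 pairs distinct.
Check by first coordinate: for each symbol s of L1, list the L2 entries in the n cells where L1 = s; they must all differ.
  L1 = 0: L2 entries (in reading order) 2, 1, 4, 6, 0, 5, 3 — all 7 distinct ✓
  L1 = 1: L2 entries (in reading order) 5, 0, 6, 3, 4, 1, 2 — all 7 distinct ✓
  L1 = 2: L2 entries (in reading order) 1, 4, 3, 2, 6, 0, 5 — all 7 distinct ✓
  L1 = 3: L2 entries (in reading order) 0, 6, 2, 5, 3, 4, 1 — all 7 distinct ✓
  L1 = 4: L2 entries (in reading order) 4, 3, 5, 1, 2, 6, 0 — all 7 distinct ✓
  L1 = 5: L2 entries (in reading order) 3, 5, 0, 4, 1, 2, 6 — all 7 distinct ✓
  L1 = 6: L2 entries (in reading order) 6, 2, 1, 0, 5, 3, 4 — all 7 distinct ✓
Every symbol of L1 meets every symbol of L2 exactly once, so all 49 pairs are distinct (49 of 49).
Conclusion: YES.

YES


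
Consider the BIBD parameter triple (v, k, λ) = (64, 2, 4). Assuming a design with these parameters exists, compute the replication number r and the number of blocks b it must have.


Any 2-(v, k, λ) BIBD satisfies two necessary conditions:
  (i)  Each point sits in r blocks, and counting incidences through any fixed point gives r(k − 1) = λ(v − 1), so r = λ(v − 1)/(k − 1).
  (ii) Total incidences bk = vr, so b = vr/k.
Step 1: r = λ(v − 1)/(k − 1) = 4·(64 − 1)/(2 − 1) = 4·63/1 = 252/1 = 252.
Step 2: b = vr/k = 64·252/2 = 16128/2 = 8064.
Check integrality: r = 252 ∈ Z ✓, b = 8064 ∈ Z ✓.
(These identities are necessary conditions: they determine r and b for any design with these parameters, but do not by themselves prove that one exists.)

r = 252, b = 8064.


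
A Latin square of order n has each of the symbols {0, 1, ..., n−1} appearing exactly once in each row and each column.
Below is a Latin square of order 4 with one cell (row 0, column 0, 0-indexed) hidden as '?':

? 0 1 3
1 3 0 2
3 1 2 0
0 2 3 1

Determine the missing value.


Row 0 contains symbols [0, 1, 3] — missing [2].
Column 0 contains symbols [0, 1, 3] — missing [2].
The missing symbol must appear in both missing sets; intersection = [2].
Therefore the hidden value is 2.

Missing value = 2.


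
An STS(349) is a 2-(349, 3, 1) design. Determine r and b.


An STS(v) is a 2-(v, 3, 1) BIBD: block size k = 3, λ = 1.
Replication: r(k − 1) = λ(v − 1) ⇒ r·2 = 349 − 1 = 348 ⇒ r = 174.
Block count: bk = vr ⇒ b·3 = 349·174 = 60726 ⇒ b = 20242.

r = 174, b = 20242.


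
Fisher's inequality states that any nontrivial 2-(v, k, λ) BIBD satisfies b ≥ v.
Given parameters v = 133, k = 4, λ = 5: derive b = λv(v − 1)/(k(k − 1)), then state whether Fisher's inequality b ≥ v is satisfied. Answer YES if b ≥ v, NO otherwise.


r = λ(v − 1)/(k − 1) = 5·132/3 = 220.
b = vr/k = 133·220/4 = 7315.
Fisher's inequality: b ≥ v ⇔ 7315 ≥ 133? YES.

YES


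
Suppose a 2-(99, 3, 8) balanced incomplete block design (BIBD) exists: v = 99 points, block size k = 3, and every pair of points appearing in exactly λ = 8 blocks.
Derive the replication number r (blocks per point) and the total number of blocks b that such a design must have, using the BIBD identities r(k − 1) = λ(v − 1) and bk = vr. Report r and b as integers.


Any 2-(v, k, λ) BIBD satisfies two necessary conditions:
  (i)  Each point sits in r blocks, and counting incidences through any fixed point gives r(k − 1) = λ(v − 1), so r = λ(v − 1)/(k − 1).
  (ii) Total incidences bk = vr, so b = vr/k.
Step 1: r = λ(v − 1)/(k − 1) = 8·(99 − 1)/(3 − 1) = 8·98/2 = 784/2 = 392.
Step 2: b = vr/k = 99·392/3 = 38808/3 = 12936.
Check integrality: r = 392 ∈ Z ✓, b = 12936 ∈ Z ✓.
(These identities are necessary conditions: they determine r and b for any design with these parameters, but do not by themselves prove that one exists.)

r = 392, b = 12936.


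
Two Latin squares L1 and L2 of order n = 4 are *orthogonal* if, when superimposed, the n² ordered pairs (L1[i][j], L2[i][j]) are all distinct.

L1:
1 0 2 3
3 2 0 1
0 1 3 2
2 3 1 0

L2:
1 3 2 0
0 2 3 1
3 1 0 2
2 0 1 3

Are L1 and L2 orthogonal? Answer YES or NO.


Form the n² = 16 superimposed pairs (L1[i][j], L2[i][j]), row by row (rows and columns indexed from 0):
row 0: (1,1) (0,3) (2,2) (3,0)
row 1: (3,0) (2,2) (0,3) (1,1)
row 2: (0,3) (1,1) (3,0) (2,2)
row 3: (2,2) (3,0) (1,1) (0,3)
Orthogonality requires all 16 pairs distinct.
But the pair (3,0) repeats: cell (0,3) has L1 = 3, L2 = 0, and cell (1,0) has L1 = 3, L2 = 0.
A repeated pair means some other pair never occurs (only 4 distinct pairs out of 16), so the squares are not orthogonal.
Conclusion: NO.

NO
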